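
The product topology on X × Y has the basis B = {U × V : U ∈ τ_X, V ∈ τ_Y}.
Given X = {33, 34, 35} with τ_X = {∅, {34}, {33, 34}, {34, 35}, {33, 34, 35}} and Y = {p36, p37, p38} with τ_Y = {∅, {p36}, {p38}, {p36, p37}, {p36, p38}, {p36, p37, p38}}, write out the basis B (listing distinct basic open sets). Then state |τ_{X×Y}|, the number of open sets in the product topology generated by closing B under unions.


Basis B = {∅ × ∅, {34} × {p36}, {34} × {p38}, {33, 34} × {p36}, {33, 34} × {p38}, {34} × {p36, p37}, {34} × {p36, p38}, {34, 35} × {p36}, {34, 35} × {p38}, {33, 34, 35} × {p36}, {33, 34, 35} × {p38}, {34} × {p36, p37, p38}, {33, 34} × {p36, p37}, {33, 34} × {p36, p38}, {34, 35} × {p36, p37}, {34, 35} × {p36, p38}, {33, 34} × {p36, p37, p38}, {33, 34, 35} × {p36, p37}, {33, 34, 35} × {p36, p38}, {34, 35} × {p36, p37, p38}, {33, 34, 35} × {p36, p37, p38}}; |τ_{X×Y}| = 70.

Enumerate products U × V with U ∈ τ_X, V ∈ τ_Y (deduplicated):
  ∅ × ∅ = {} (∅)
  {34} × {p36} = {(34,p36)}
  {34} × {p38} = {(34,p38)}
  {33, 34} × {p36} = {(33,p36), (34,p36)}
  {33, 34} × {p38} = {(33,p38), (34,p38)}
  {34} × {p36, p37} = {(34,p36), (34,p37)}
  {34} × {p36, p38} = {(34,p36), (34,p38)}
  {34, 35} × {p36} = {(34,p36), (35,p36)}
  {34, 35} × {p38} = {(34,p38), (35,p38)}
  {33, 34, 35} × {p36} = {(33,p36), (34,p36), (35,p36)}
  {33, 34, 35} × {p38} = {(33,p38), (34,p38), (35,p38)}
  {34} × {p36, p37, p38} = {(34,p36), (34,p37), (34,p38)}
  {33, 34} × {p36, p37} = {(33,p36), (33,p37), (34,p36), (34,p37)}
  {33, 34} × {p36, p38} = {(33,p36), (33,p38), (34,p36), (34,p38)}
  {34, 35} × {p36, p37} = {(34,p36), (34,p37), (35,p36), (35,p37)}
  {34, 35} × {p36, p38} = {(34,p36), (34,p38), (35,p36), (35,p38)}
  {33, 34} × {p36, p37, p38} = {(33,p36), (33,p37), (33,p38), (34,p36), (34,p37), (34,p38)}
  {33, 34, 35} × {p36, p37} = {(33,p36), (33,p37), (34,p36), (34,p37), (35,p36), (35,p37)}
  {33, 34, 35} × {p36, p38} = {(33,p36), (33,p38), (34,p36), (34,p38), (35,p36), (35,p38)}
  {34, 35} × {p36, p37, p38} = {(34,p36), (34,p37), (34,p38), (35,p36), (35,p37), (35,p38)}
  {33, 34, 35} × {p36, p37, p38} = {(33,p36), (33,p37), (33,p38), (34,p36), (34,p37), (34,p38), (35,p36), (35,p37), (35,p38)}
These 21 distinct sets form the basis B.
Close under arbitrary unions to get τ_{X×Y}; counting gives |τ_{X×Y}| = 70.


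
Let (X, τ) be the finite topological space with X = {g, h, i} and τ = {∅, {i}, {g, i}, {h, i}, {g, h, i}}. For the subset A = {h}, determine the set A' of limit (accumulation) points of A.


A' = ∅

For each x ∈ X, list the open sets U ∈ τ with x ∈ U, then check whether U ∩ (A ∖ {x}) ≠ ∅ for every such U.
  x = g: open {g, i} ∋ x has {g, i} ∩ (A ∖ {g}) = ∅, so x is NOT a limit point.
  x = h: open {h, i} ∋ x has {h, i} ∩ (A ∖ {h}) = ∅, so x is NOT a limit point.
  x = i: open {i} ∋ x has {i} ∩ (A ∖ {i}) = ∅, so x is NOT a limit point.
Collecting: A' = ∅.


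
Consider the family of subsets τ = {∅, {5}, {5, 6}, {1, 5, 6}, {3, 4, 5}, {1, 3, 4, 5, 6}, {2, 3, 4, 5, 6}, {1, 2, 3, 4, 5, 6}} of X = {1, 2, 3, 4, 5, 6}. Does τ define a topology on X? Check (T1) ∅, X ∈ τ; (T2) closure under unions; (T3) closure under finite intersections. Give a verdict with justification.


τ is NOT a topology on X.

Axiom (T1): ∅ ∈ τ? Yes; X ∈ τ? Yes.
Axiom (T2/T3): check pairwise unions and intersections of members of τ.
Counterexample for (T2): {5, 6} ∪ {3, 4, 5} = {3, 4, 5, 6} ∉ τ. Therefore τ is NOT a topology.


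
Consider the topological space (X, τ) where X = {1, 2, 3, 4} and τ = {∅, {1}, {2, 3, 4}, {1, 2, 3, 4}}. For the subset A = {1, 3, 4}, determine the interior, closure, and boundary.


int(A) = {1}, cl(A) = {1, 2, 3, 4}, ∂A = {2, 3, 4}.

Closed sets in (X, τ) are complements of opens:
  closed(X, τ) = {∅, {1}, {2, 3, 4}, {1, 2, 3, 4}}.
int(A) = ⋃ {U ∈ τ : U ⊆ A}. Opens contained in A: ∅, {1}.
Taking the union of these: int(A) = {1}.
cl(A) = ⋂ {C closed : A ⊆ C}. Closed sets containing A: {1, 2, 3, 4}.
Intersecting these: cl(A) = {1, 2, 3, 4}.
∂A = cl(A) ∖ int(A) = {1, 2, 3, 4} ∖ {1} = {2, 3, 4}.


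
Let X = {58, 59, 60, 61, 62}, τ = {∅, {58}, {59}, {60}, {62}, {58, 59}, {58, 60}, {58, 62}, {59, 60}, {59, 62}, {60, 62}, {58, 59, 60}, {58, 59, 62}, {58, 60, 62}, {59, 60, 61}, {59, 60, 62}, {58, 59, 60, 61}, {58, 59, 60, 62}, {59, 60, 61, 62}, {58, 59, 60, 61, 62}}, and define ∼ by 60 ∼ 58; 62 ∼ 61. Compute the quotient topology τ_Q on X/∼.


X/∼ = {[58=60], [59], [61=62]}; |τ_Q| = 5.

Equivalence classes: [58=60], [59], [61=62].
Quotient map π: X → X/∼ sends 58 ↦ [58=60], 59 ↦ [59], 60 ↦ [58=60], 61 ↦ [61=62], 62 ↦ [61=62].
For each subset V ⊆ X/∼, compute π^{-1}(V) ⊆ X and check whether π^{-1}(V) ∈ τ. V is open in τ_Q iff π^{-1}(V) ∈ τ.
  V = {}: π^{-1}(V) = ∅ ∈ τ ✓.
  V = {[58=60]}: π^{-1}(V) = {58, 60} ∈ τ ✓.
  V = {[59]}: π^{-1}(V) = {59} ∈ τ ✓.
  V = {[58=60], [59]}: π^{-1}(V) = {58, 59, 60} ∈ τ ✓.
  V = {[61=62]}: π^{-1}(V) = {61, 62} ∉ τ ✗.
  V = {[58=60], [61=62]}: π^{-1}(V) = {58, 60, 61, 62} ∉ τ ✗.
  V = {[59], [61=62]}: π^{-1}(V) = {59, 61, 62} ∉ τ ✗.
  V = {[58=60], [59], [61=62]}: π^{-1}(V) = {58, 59, 60, 61, 62} ∈ τ ✓.
Open sets in the quotient: τ_Q = {{}, {[58=60]}, {[59]}, {[58=60], [59]}, {[58=60], [59], [61=62]}} (5 elements).


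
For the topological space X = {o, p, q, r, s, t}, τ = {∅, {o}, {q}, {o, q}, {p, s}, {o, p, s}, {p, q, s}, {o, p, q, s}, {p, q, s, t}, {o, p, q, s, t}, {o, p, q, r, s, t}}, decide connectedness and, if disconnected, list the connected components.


(X, τ) is connected.

Find clopen sets (U ∈ τ with X ∖ U ∈ τ):
  U = ∅, X ∖ U = {o, p, q, r, s, t} — both open, so U is clopen.
  U = {o, p, q, r, s, t}, X ∖ U = ∅ — both open, so U is clopen.
Only trivial clopens (∅ and X) exist, so (X, τ) is connected.
Compute connected components by grouping points that agree on all clopens:
  component: {o, p, q, r, s, t}


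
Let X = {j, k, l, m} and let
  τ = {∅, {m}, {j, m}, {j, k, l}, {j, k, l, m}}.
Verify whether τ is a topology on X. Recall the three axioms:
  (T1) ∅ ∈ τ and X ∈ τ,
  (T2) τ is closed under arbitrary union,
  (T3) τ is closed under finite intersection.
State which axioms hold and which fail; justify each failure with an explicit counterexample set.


τ is NOT a topology on X.

Axiom (T1): ∅ ∈ τ? Yes; X ∈ τ? Yes.
Axiom (T2/T3): check pairwise unions and intersections of members of τ.
Counterexample for (T3): {j, m} ∩ {j, k, l} = {j} ∉ τ. Therefore τ is NOT a topology.


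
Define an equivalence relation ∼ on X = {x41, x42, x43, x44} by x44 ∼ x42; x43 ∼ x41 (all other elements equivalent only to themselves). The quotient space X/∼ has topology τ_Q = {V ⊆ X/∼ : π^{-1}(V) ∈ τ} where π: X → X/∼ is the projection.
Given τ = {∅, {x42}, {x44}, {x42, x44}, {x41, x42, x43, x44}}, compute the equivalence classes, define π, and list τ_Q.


X/∼ = {[x41=x43], [x42=x44]}; |τ_Q| = 3.

Equivalence classes: [x41=x43], [x42=x44].
Quotient map π: X → X/∼ sends x41 ↦ [x41=x43], x42 ↦ [x42=x44], x43 ↦ [x41=x43], x44 ↦ [x42=x44].
For each subset V ⊆ X/∼, compute π^{-1}(V) ⊆ X and check whether π^{-1}(V) ∈ τ. V is open in τ_Q iff π^{-1}(V) ∈ τ.
  V = {}: π^{-1}(V) = ∅ ∈ τ ✓.
  V = {[x41=x43]}: π^{-1}(V) = {x41, x43} ∉ τ ✗.
  V = {[x42=x44]}: π^{-1}(V) = {x42, x44} ∈ τ ✓.
  V = {[x41=x43], [x42=x44]}: π^{-1}(V) = {x41, x42, x43, x44} ∈ τ ✓.
Open sets in the quotient: τ_Q = {{}, {[x42=x44]}, {[x41=x43], [x42=x44]}} (3 elements).


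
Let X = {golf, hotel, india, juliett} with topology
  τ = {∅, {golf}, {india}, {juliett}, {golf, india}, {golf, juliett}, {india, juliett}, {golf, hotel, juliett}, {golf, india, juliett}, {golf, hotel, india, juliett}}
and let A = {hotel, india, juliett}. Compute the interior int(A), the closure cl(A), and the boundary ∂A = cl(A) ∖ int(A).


int(A) = {india, juliett}, cl(A) = {hotel, india, juliett}, ∂A = {hotel}.

Closed sets in (X, τ) are complements of opens:
  closed(X, τ) = {∅, {hotel}, {india}, {golf, hotel}, {hotel, india}, {hotel, juliett}, {golf, hotel, india}, {golf, hotel, juliett}, {hotel, india, juliett}, {golf, hotel, india, juliett}}.
int(A) = ⋃ {U ∈ τ : U ⊆ A}. Opens contained in A: ∅, {india}, {juliett}, {india, juliett}.
Taking the union of these: int(A) = {india, juliett}.
cl(A) = ⋂ {C closed : A ⊆ C}. Closed sets containing A: {hotel, india, juliett}, {golf, hotel, india, juliett}.
Intersecting these: cl(A) = {hotel, india, juliett}.
∂A = cl(A) ∖ int(A) = {hotel, india, juliett} ∖ {india, juliett} = {hotel}.


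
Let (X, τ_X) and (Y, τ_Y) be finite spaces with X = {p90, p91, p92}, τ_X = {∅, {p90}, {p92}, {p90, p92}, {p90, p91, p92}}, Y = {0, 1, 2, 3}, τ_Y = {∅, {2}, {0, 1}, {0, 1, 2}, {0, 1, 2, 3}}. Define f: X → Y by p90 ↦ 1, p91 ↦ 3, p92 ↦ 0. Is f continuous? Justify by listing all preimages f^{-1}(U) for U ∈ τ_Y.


f IS continuous.

Compute f^{-1}(U) for each U ∈ τ_Y:
  U = ∅: f^{-1}(U) = ∅ ∈ τ_X ✓.
  U = {2}: f^{-1}(U) = ∅ ∈ τ_X ✓.
  U = {0, 1}: f^{-1}(U) = {p90, p92} ∈ τ_X ✓.
  U = {0, 1, 2}: f^{-1}(U) = {p90, p92} ∈ τ_X ✓.
  U = {0, 1, 2, 3}: f^{-1}(U) = {p90, p91, p92} ∈ τ_X ✓.
Every preimage lies in τ_X, so f IS continuous.


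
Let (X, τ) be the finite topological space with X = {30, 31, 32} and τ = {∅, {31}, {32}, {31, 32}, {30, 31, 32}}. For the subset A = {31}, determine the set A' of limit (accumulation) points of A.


A' = {30}

For each x ∈ X, list the open sets U ∈ τ with x ∈ U, then check whether U ∩ (A ∖ {x}) ≠ ∅ for every such U.
  x = 30: opens ∋ x are {30, 31, 32}; each meets A ∖ {30}, so x IS a limit point.
  x = 31: open {31} ∋ x has {31} ∩ (A ∖ {31}) = ∅, so x is NOT a limit point.
  x = 32: open {32} ∋ x has {32} ∩ (A ∖ {32}) = ∅, so x is NOT a limit point.
Collecting: A' = {30}.


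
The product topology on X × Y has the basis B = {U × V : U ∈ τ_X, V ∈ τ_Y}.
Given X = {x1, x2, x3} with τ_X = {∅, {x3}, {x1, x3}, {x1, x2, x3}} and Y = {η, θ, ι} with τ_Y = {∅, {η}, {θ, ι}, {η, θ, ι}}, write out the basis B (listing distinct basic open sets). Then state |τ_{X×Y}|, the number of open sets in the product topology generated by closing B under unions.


Basis B = {∅ × ∅, {x3} × {η}, {x1, x3} × {η}, {x3} × {θ, ι}, {x1, x2, x3} × {η}, {x3} × {η, θ, ι}, {x1, x3} × {θ, ι}, {x1, x3} × {η, θ, ι}, {x1, x2, x3} × {θ, ι}, {x1, x2, x3} × {η, θ, ι}}; |τ_{X×Y}| = 16.

Enumerate products U × V with U ∈ τ_X, V ∈ τ_Y (deduplicated):
  ∅ × ∅ = {} (∅)
  {x3} × {η} = {(x3,η)}
  {x1, x3} × {η} = {(x1,η), (x3,η)}
  {x3} × {θ, ι} = {(x3,θ), (x3,ι)}
  {x1, x2, x3} × {η} = {(x1,η), (x2,η), (x3,η)}
  {x3} × {η, θ, ι} = {(x3,η), (x3,θ), (x3,ι)}
  {x1, x3} × {θ, ι} = {(x1,θ), (x1,ι), (x3,θ), (x3,ι)}
  {x1, x3} × {η, θ, ι} = {(x1,η), (x1,θ), (x1,ι), (x3,η), (x3,θ), (x3,ι)}
  {x1, x2, x3} × {θ, ι} = {(x1,θ), (x1,ι), (x2,θ), (x2,ι), (x3,θ), (x3,ι)}
  {x1, x2, x3} × {η, θ, ι} = {(x1,η), (x1,θ), (x1,ι), (x2,η), (x2,θ), (x2,ι), (x3,η), (x3,θ), (x3,ι)}
These 10 distinct sets form the basis B.
Close under arbitrary unions to get τ_{X×Y}; counting gives |τ_{X×Y}| = 16.


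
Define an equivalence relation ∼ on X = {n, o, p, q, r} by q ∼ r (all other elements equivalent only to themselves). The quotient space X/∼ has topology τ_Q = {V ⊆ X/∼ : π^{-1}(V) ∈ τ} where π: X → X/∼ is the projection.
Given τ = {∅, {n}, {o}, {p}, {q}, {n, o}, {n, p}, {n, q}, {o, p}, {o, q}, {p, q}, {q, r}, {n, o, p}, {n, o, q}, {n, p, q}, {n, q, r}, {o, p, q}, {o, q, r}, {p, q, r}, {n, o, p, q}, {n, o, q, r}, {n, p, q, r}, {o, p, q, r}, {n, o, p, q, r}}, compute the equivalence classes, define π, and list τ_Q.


X/∼ = {[n], [o], [p], [q=r]}; |τ_Q| = 16.

Equivalence classes: [n], [o], [p], [q=r].
Quotient map π: X → X/∼ sends n ↦ [n], o ↦ [o], p ↦ [p], q ↦ [q=r], r ↦ [q=r].
For each subset V ⊆ X/∼, compute π^{-1}(V) ⊆ X and check whether π^{-1}(V) ∈ τ. V is open in τ_Q iff π^{-1}(V) ∈ τ.
  V = {}: π^{-1}(V) = ∅ ∈ τ ✓.
  V = {[n]}: π^{-1}(V) = {n} ∈ τ ✓.
  V = {[o]}: π^{-1}(V) = {o} ∈ τ ✓.
  V = {[n], [o]}: π^{-1}(V) = {n, o} ∈ τ ✓.
  V = {[p]}: π^{-1}(V) = {p} ∈ τ ✓.
  V = {[n], [p]}: π^{-1}(V) = {n, p} ∈ τ ✓.
  V = {[o], [p]}: π^{-1}(V) = {o, p} ∈ τ ✓.
  V = {[n], [o], [p]}: π^{-1}(V) = {n, o, p} ∈ τ ✓.
  V = {[q=r]}: π^{-1}(V) = {q, r} ∈ τ ✓.
  V = {[n], [q=r]}: π^{-1}(V) = {n, q, r} ∈ τ ✓.
  V = {[o], [q=r]}: π^{-1}(V) = {o, q, r} ∈ τ ✓.
  V = {[n], [o], [q=r]}: π^{-1}(V) = {n, o, q, r} ∈ τ ✓.
  V = {[p], [q=r]}: π^{-1}(V) = {p, q, r} ∈ τ ✓.
  V = {[n], [p], [q=r]}: π^{-1}(V) = {n, p, q, r} ∈ τ ✓.
  V = {[o], [p], [q=r]}: π^{-1}(V) = {o, p, q, r} ∈ τ ✓.
  V = {[n], [o], [p], [q=r]}: π^{-1}(V) = {n, o, p, q, r} ∈ τ ✓.
Open sets in the quotient: τ_Q = {{}, {[n]}, {[o]}, {[n], [o]}, {[p]}, {[n], [p]}, {[o], [p]}, {[n], [o], [p]}, {[q=r]}, {[n], [q=r]}, {[o], [q=r]}, {[n], [o], [q=r]}, {[p], [q=r]}, {[n], [p], [q=r]}, {[o], [p], [q=r]}, {[n], [o], [p], [q=r]}} (16 elements).


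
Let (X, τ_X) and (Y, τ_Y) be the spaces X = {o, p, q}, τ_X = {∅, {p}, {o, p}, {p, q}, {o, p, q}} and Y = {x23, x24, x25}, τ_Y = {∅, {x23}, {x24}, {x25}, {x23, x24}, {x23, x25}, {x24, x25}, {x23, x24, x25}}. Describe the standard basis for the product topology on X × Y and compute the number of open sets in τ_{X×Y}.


Basis B = {∅ × ∅, {p} × {x23}, {p} × {x24}, {p} × {x25}, {o, p} × {x23}, {o, p} × {x24}, {o, p} × {x25}, {p} × {x23, x24}, {p} × {x23, x25}, {p, q} × {x23}, {p} × {x24, x25}, {p, q} × {x24}, {p, q} × {x25}, {o, p, q} × {x23}, {o, p, q} × {x24}, {o, p, q} × {x25}, {p} × {x23, x24, x25}, {o, p} × {x23, x24}, {o, p} × {x23, x25}, {o, p} × {x24, x25}, {p, q} × {x23, x24}, {p, q} × {x23, x25}, {p, q} × {x24, x25}, {o, p} × {x23, x24, x25}, {o, p, q} × {x23, x24}, {o, p, q} × {x23, x25}, {o, p, q} × {x24, x25}, {p, q} × {x23, x24, x25}, {o, p, q} × {x23, x24, x25}}; |τ_{X×Y}| = 125.

Enumerate products U × V with U ∈ τ_X, V ∈ τ_Y (deduplicated):
  ∅ × ∅ = {} (∅)
  {p} × {x23} = {(p,x23)}
  {p} × {x24} = {(p,x24)}
  {p} × {x25} = {(p,x25)}
  {o, p} × {x23} = {(o,x23), (p,x23)}
  {o, p} × {x24} = {(o,x24), (p,x24)}
  {o, p} × {x25} = {(o,x25), (p,x25)}
  {p} × {x23, x24} = {(p,x23), (p,x24)}
  {p} × {x23, x25} = {(p,x23), (p,x25)}
  {p, q} × {x23} = {(p,x23), (q,x23)}
  {p} × {x24, x25} = {(p,x24), (p,x25)}
  {p, q} × {x24} = {(p,x24), (q,x24)}
  {p, q} × {x25} = {(p,x25), (q,x25)}
  {o, p, q} × {x23} = {(o,x23), (p,x23), (q,x23)}
  {o, p, q} × {x24} = {(o,x24), (p,x24), (q,x24)}
  {o, p, q} × {x25} = {(o,x25), (p,x25), (q,x25)}
  {p} × {x23, x24, x25} = {(p,x23), (p,x24), (p,x25)}
  {o, p} × {x23, x24} = {(o,x23), (o,x24), (p,x23), (p,x24)}
  {o, p} × {x23, x25} = {(o,x23), (o,x25), (p,x23), (p,x25)}
  {o, p} × {x24, x25} = {(o,x24), (o,x25), (p,x24), (p,x25)}
  {p, q} × {x23, x24} = {(p,x23), (p,x24), (q,x23), (q,x24)}
  {p, q} × {x23, x25} = {(p,x23), (p,x25), (q,x23), (q,x25)}
  {p, q} × {x24, x25} = {(p,x24), (p,x25), (q,x24), (q,x25)}
  {o, p} × {x23, x24, x25} = {(o,x23), (o,x24), (o,x25), (p,x23), (p,x24), (p,x25)}
  {o, p, q} × {x23, x24} = {(o,x23), (o,x24), (p,x23), (p,x24), (q,x23), (q,x24)}
  {o, p, q} × {x23, x25} = {(o,x23), (o,x25), (p,x23), (p,x25), (q,x23), (q,x25)}
  {o, p, q} × {x24, x25} = {(o,x24), (o,x25), (p,x24), (p,x25), (q,x24), (q,x25)}
  {p, q} × {x23, x24, x25} = {(p,x23), (p,x24), (p,x25), (q,x23), (q,x24), (q,x25)}
  {o, p, q} × {x23, x24, x25} = {(o,x23), (o,x24), (o,x25), (p,x23), (p,x24), (p,x25), (q,x23), (q,x24), (q,x25)}
These 29 distinct sets form the basis B.
Close under arbitrary unions to get τ_{X×Y}; counting gives |τ_{X×Y}| = 125.


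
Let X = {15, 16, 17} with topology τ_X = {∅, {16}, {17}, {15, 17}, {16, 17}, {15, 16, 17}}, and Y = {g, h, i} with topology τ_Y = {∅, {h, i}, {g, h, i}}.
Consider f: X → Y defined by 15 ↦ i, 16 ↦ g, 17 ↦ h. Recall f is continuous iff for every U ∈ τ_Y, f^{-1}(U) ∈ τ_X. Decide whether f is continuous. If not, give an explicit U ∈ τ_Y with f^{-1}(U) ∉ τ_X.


f IS continuous.

Compute f^{-1}(U) for each U ∈ τ_Y:
  U = ∅: f^{-1}(U) = ∅ ∈ τ_X ✓.
  U = {h, i}: f^{-1}(U) = {15, 17} ∈ τ_X ✓.
  U = {g, h, i}: f^{-1}(U) = {15, 16, 17} ∈ τ_X ✓.
Every preimage lies in τ_X, so f IS continuous.


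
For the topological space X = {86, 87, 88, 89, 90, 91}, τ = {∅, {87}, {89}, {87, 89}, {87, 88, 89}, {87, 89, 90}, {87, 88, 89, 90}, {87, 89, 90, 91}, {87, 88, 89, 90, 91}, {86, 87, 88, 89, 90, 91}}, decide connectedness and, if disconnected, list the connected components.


(X, τ) is connected.

Find clopen sets (U ∈ τ with X ∖ U ∈ τ):
  U = ∅, X ∖ U = {86, 87, 88, 89, 90, 91} — both open, so U is clopen.
  U = {86, 87, 88, 89, 90, 91}, X ∖ U = ∅ — both open, so U is clopen.
Only trivial clopens (∅ and X) exist, so (X, τ) is connected.
Compute connected components by grouping points that agree on all clopens:
  component: {86, 87, 88, 89, 90, 91}


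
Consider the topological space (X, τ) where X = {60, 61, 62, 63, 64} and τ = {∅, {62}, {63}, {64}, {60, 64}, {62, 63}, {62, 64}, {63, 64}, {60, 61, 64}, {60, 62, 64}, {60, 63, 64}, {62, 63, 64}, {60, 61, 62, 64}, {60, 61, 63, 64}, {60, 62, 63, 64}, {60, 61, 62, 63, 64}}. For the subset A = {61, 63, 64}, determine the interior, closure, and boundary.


int(A) = {63, 64}, cl(A) = {60, 61, 63, 64}, ∂A = {60, 61}.

Closed sets in (X, τ) are complements of opens:
  closed(X, τ) = {∅, {61}, {62}, {63}, {60, 61}, {61, 62}, {61, 63}, {62, 63}, {60, 61, 62}, {60, 61, 63}, {60, 61, 64}, {61, 62, 63}, {60, 61, 62, 63}, {60, 61, 62, 64}, {60, 61, 63, 64}, {60, 61, 62, 63, 64}}.
int(A) = ⋃ {U ∈ τ : U ⊆ A}. Opens contained in A: ∅, {63}, {64}, {63, 64}.
Taking the union of these: int(A) = {63, 64}.
cl(A) = ⋂ {C closed : A ⊆ C}. Closed sets containing A: {60, 61, 63, 64}, {60, 61, 62, 63, 64}.
Intersecting these: cl(A) = {60, 61, 63, 64}.
∂A = cl(A) ∖ int(A) = {60, 61, 63, 64} ∖ {63, 64} = {60, 61}.


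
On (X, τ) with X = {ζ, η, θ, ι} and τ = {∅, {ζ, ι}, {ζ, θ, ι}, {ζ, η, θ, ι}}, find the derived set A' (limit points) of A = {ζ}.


A' = {η, θ, ι}

For each x ∈ X, list the open sets U ∈ τ with x ∈ U, then check whether U ∩ (A ∖ {x}) ≠ ∅ for every such U.
  x = ζ: open {ζ, ι} ∋ x has {ζ, ι} ∩ (A ∖ {ζ}) = ∅, so x is NOT a limit point.
  x = η: opens ∋ x are {ζ, η, θ, ι}; each meets A ∖ {η}, so x IS a limit point.
  x = θ: opens ∋ x are {ζ, θ, ι}, {ζ, η, θ, ι}; each meets A ∖ {θ}, so x IS a limit point.
  x = ι: opens ∋ x are {ζ, ι}, {ζ, θ, ι}, {ζ, η, θ, ι}; each meets A ∖ {ι}, so x IS a limit point.
Collecting: A' = {η, θ, ι}.


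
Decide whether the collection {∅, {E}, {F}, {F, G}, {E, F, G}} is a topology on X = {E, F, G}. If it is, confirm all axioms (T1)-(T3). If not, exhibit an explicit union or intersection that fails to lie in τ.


τ is NOT a topology on X.

Axiom (T1): ∅ ∈ τ? Yes; X ∈ τ? Yes.
Axiom (T2/T3): check pairwise unions and intersections of members of τ.
Counterexample for (T2): {E} ∪ {F} = {E, F} ∉ τ. Therefore τ is NOT a topology.


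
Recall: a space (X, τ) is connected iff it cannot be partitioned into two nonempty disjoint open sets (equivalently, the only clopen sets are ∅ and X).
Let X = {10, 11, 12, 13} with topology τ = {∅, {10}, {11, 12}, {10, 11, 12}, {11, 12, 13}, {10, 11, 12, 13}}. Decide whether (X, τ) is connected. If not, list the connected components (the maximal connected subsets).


(X, τ) is disconnected; components = [{10}, {11, 12, 13}].

Find clopen sets (U ∈ τ with X ∖ U ∈ τ):
  U = ∅, X ∖ U = {10, 11, 12, 13} — both open, so U is clopen.
  U = {10}, X ∖ U = {11, 12, 13} — both open, so U is clopen.
  U = {11, 12, 13}, X ∖ U = {10} — both open, so U is clopen.
  U = {10, 11, 12, 13}, X ∖ U = ∅ — both open, so U is clopen.
Nontrivial clopen(s) exist: e.g. {10}. So (X, τ) is disconnected.
Compute connected components by grouping points that agree on all clopens:
  component: {10}
  component: {11, 12, 13}


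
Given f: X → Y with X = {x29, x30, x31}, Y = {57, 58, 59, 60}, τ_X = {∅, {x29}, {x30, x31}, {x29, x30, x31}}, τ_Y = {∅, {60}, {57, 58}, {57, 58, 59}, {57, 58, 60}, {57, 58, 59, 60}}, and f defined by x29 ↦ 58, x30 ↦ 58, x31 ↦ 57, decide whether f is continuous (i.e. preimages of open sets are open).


f IS continuous.

Compute f^{-1}(U) for each U ∈ τ_Y:
  U = ∅: f^{-1}(U) = ∅ ∈ τ_X ✓.
  U = {60}: f^{-1}(U) = ∅ ∈ τ_X ✓.
  U = {57, 58}: f^{-1}(U) = {x29, x30, x31} ∈ τ_X ✓.
  U = {57, 58, 59}: f^{-1}(U) = {x29, x30, x31} ∈ τ_X ✓.
  U = {57, 58, 60}: f^{-1}(U) = {x29, x30, x31} ∈ τ_X ✓.
  U = {57, 58, 59, 60}: f^{-1}(U) = {x29, x30, x31} ∈ τ_X ✓.
Every preimage lies in τ_X, so f IS continuous.


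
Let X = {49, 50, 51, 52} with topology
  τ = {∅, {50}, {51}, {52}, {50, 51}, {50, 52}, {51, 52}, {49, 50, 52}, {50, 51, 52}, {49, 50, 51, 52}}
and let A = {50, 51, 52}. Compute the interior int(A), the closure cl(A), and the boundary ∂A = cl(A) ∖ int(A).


int(A) = {50, 51, 52}, cl(A) = {49, 50, 51, 52}, ∂A = {49}.

Closed sets in (X, τ) are complements of opens:
  closed(X, τ) = {∅, {49}, {51}, {49, 50}, {49, 51}, {49, 52}, {49, 50, 51}, {49, 50, 52}, {49, 51, 52}, {49, 50, 51, 52}}.
int(A) = ⋃ {U ∈ τ : U ⊆ A}. Opens contained in A: ∅, {50}, {51}, {52}, {50, 51}, {50, 52}, {51, 52}, {50, 51, 52}.
Taking the union of these: int(A) = {50, 51, 52}.
cl(A) = ⋂ {C closed : A ⊆ C}. Closed sets containing A: {49, 50, 51, 52}.
Intersecting these: cl(A) = {49, 50, 51, 52}.
∂A = cl(A) ∖ int(A) = {49, 50, 51, 52} ∖ {50, 51, 52} = {49}.


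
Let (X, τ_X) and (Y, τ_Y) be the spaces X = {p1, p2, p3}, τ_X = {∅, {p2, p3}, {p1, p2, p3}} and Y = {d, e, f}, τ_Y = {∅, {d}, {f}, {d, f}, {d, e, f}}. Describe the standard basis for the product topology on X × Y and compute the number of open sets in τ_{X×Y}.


Basis B = {∅ × ∅, {p2, p3} × {d}, {p2, p3} × {f}, {p1, p2, p3} × {d}, {p1, p2, p3} × {f}, {p2, p3} × {d, f}, {p1, p2, p3} × {d, f}, {p2, p3} × {d, e, f}, {p1, p2, p3} × {d, e, f}}; |τ_{X×Y}| = 14.

Enumerate products U × V with U ∈ τ_X, V ∈ τ_Y (deduplicated):
  ∅ × ∅ = {} (∅)
  {p2, p3} × {d} = {(p2,d), (p3,d)}
  {p2, p3} × {f} = {(p2,f), (p3,f)}
  {p1, p2, p3} × {d} = {(p1,d), (p2,d), (p3,d)}
  {p1, p2, p3} × {f} = {(p1,f), (p2,f), (p3,f)}
  {p2, p3} × {d, f} = {(p2,d), (p2,f), (p3,d), (p3,f)}
  {p1, p2, p3} × {d, f} = {(p1,d), (p1,f), (p2,d), (p2,f), (p3,d), (p3,f)}
  {p2, p3} × {d, e, f} = {(p2,d), (p2,e), (p2,f), (p3,d), (p3,e), (p3,f)}
  {p1, p2, p3} × {d, e, f} = {(p1,d), (p1,e), (p1,f), (p2,d), (p2,e), (p2,f), (p3,d), (p3,e), (p3,f)}
These 9 distinct sets form the basis B.
Close under arbitrary unions to get τ_{X×Y}; counting gives |τ_{X×Y}| = 14.


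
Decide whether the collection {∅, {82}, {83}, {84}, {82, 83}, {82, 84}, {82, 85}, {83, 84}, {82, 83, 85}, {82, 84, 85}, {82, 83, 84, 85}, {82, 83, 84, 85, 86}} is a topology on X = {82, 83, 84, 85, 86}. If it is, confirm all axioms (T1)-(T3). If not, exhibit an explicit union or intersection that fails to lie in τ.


τ is NOT a topology on X.

Axiom (T1): ∅ ∈ τ? Yes; X ∈ τ? Yes.
Axiom (T2/T3): check pairwise unions and intersections of members of τ.
Counterexample for (T2): {82} ∪ {83, 84} = {82, 83, 84} ∉ τ. Therefore τ is NOT a topology.


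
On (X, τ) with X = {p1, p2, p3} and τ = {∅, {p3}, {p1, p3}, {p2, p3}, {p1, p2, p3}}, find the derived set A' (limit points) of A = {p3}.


A' = {p1, p2}

For each x ∈ X, list the open sets U ∈ τ with x ∈ U, then check whether U ∩ (A ∖ {x}) ≠ ∅ for every such U.
  x = p1: opens ∋ x are {p1, p3}, {p1, p2, p3}; each meets A ∖ {p1}, so x IS a limit point.
  x = p2: opens ∋ x are {p2, p3}, {p1, p2, p3}; each meets A ∖ {p2}, so x IS a limit point.
  x = p3: open {p3} ∋ x has {p3} ∩ (A ∖ {p3}) = ∅, so x is NOT a limit point.
Collecting: A' = {p1, p2}.


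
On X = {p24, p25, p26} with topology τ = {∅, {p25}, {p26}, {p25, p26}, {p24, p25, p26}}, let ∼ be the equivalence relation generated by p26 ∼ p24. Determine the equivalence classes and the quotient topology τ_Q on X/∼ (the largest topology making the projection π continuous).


X/∼ = {[p24=p26], [p25]}; |τ_Q| = 3.

Equivalence classes: [p24=p26], [p25].
Quotient map π: X → X/∼ sends p24 ↦ [p24=p26], p25 ↦ [p25], p26 ↦ [p24=p26].
For each subset V ⊆ X/∼, compute π^{-1}(V) ⊆ X and check whether π^{-1}(V) ∈ τ. V is open in τ_Q iff π^{-1}(V) ∈ τ.
  V = {}: π^{-1}(V) = ∅ ∈ τ ✓.
  V = {[p24=p26]}: π^{-1}(V) = {p24, p26} ∉ τ ✗.
  V = {[p25]}: π^{-1}(V) = {p25} ∈ τ ✓.
  V = {[p24=p26], [p25]}: π^{-1}(V) = {p24, p25, p26} ∈ τ ✓.
Open sets in the quotient: τ_Q = {{}, {[p25]}, {[p24=p26], [p25]}} (3 elements).


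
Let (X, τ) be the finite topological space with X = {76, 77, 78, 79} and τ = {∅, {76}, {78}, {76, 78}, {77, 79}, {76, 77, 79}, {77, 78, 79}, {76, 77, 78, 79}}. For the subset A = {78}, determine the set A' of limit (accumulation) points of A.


A' = ∅

For each x ∈ X, list the open sets U ∈ τ with x ∈ U, then check whether U ∩ (A ∖ {x}) ≠ ∅ for every such U.
  x = 76: open {76} ∋ x has {76} ∩ (A ∖ {76}) = ∅, so x is NOT a limit point.
  x = 77: open {77, 79} ∋ x has {77, 79} ∩ (A ∖ {77}) = ∅, so x is NOT a limit point.
  x = 78: open {78} ∋ x has {78} ∩ (A ∖ {78}) = ∅, so x is NOT a limit point.
  x = 79: open {77, 79} ∋ x has {77, 79} ∩ (A ∖ {79}) = ∅, so x is NOT a limit point.
Collecting: A' = ∅.


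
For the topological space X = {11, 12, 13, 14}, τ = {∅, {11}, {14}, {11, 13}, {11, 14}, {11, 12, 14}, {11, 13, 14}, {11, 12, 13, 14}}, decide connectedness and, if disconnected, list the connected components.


(X, τ) is connected.

Find clopen sets (U ∈ τ with X ∖ U ∈ τ):
  U = ∅, X ∖ U = {11, 12, 13, 14} — both open, so U is clopen.
  U = {11, 12, 13, 14}, X ∖ U = ∅ — both open, so U is clopen.
Only trivial clopens (∅ and X) exist, so (X, τ) is connected.
Compute connected components by grouping points that agree on all clopens:
  component: {11, 12, 13, 14}


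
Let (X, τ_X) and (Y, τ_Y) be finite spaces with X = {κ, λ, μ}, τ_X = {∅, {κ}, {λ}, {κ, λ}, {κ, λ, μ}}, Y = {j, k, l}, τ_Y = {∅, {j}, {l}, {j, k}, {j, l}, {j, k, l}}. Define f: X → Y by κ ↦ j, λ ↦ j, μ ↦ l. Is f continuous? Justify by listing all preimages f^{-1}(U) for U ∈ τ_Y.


f is NOT continuous.

Compute f^{-1}(U) for each U ∈ τ_Y:
  U = ∅: f^{-1}(U) = ∅ ∈ τ_X ✓.
  U = {j}: f^{-1}(U) = {κ, λ} ∈ τ_X ✓.
  U = {l}: f^{-1}(U) = {μ} ∉ τ_X ✗.
  U = {j, k}: f^{-1}(U) = {κ, λ} ∈ τ_X ✓.
  U = {j, l}: f^{-1}(U) = {κ, λ, μ} ∈ τ_X ✓.
  U = {j, k, l}: f^{-1}(U) = {κ, λ, μ} ∈ τ_X ✓.
Found U = {l} with f^{-1}(U) = {μ} not in τ_X. Therefore f is NOT continuous.


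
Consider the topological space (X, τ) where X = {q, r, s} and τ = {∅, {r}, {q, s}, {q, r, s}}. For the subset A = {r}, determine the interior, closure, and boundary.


int(A) = {r}, cl(A) = {r}, ∂A = ∅.

Closed sets in (X, τ) are complements of opens:
  closed(X, τ) = {∅, {r}, {q, s}, {q, r, s}}.
int(A) = ⋃ {U ∈ τ : U ⊆ A}. Opens contained in A: ∅, {r}.
Taking the union of these: int(A) = {r}.
cl(A) = ⋂ {C closed : A ⊆ C}. Closed sets containing A: {r}, {q, r, s}.
Intersecting these: cl(A) = {r}.
∂A = cl(A) ∖ int(A) = {r} ∖ {r} = ∅.


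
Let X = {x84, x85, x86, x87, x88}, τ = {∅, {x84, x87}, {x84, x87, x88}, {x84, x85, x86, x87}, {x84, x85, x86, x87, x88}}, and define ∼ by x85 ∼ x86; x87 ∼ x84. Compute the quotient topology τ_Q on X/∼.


X/∼ = {[x84=x87], [x85=x86], [x88]}; |τ_Q| = 5.

Equivalence classes: [x84=x87], [x85=x86], [x88].
Quotient map π: X → X/∼ sends x84 ↦ [x84=x87], x85 ↦ [x85=x86], x86 ↦ [x85=x86], x87 ↦ [x84=x87], x88 ↦ [x88].
For each subset V ⊆ X/∼, compute π^{-1}(V) ⊆ X and check whether π^{-1}(V) ∈ τ. V is open in τ_Q iff π^{-1}(V) ∈ τ.
  V = {}: π^{-1}(V) = ∅ ∈ τ ✓.
  V = {[x84=x87]}: π^{-1}(V) = {x84, x87} ∈ τ ✓.
  V = {[x85=x86]}: π^{-1}(V) = {x85, x86} ∉ τ ✗.
  V = {[x84=x87], [x85=x86]}: π^{-1}(V) = {x84, x85, x86, x87} ∈ τ ✓.
  V = {[x88]}: π^{-1}(V) = {x88} ∉ τ ✗.
  V = {[x84=x87], [x88]}: π^{-1}(V) = {x84, x87, x88} ∈ τ ✓.
  V = {[x85=x86], [x88]}: π^{-1}(V) = {x85, x86, x88} ∉ τ ✗.
  V = {[x84=x87], [x85=x86], [x88]}: π^{-1}(V) = {x84, x85, x86, x87, x88} ∈ τ ✓.
Open sets in the quotient: τ_Q = {{}, {[x84=x87]}, {[x84=x87], [x85=x86]}, {[x84=x87], [x88]}, {[x84=x87], [x85=x86], [x88]}} (5 elements).


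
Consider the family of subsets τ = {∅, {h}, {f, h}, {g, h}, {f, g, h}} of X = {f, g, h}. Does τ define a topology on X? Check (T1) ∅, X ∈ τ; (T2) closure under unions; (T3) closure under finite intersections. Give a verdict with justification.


τ IS a topology on X.

Axiom (T1): ∅ ∈ τ? Yes; X ∈ τ? Yes.
Axiom (T2/T3): check pairwise unions and intersections of members of τ.
All pairwise intersections and unions checked — each lies in τ. Therefore τ satisfies (T1), (T2), (T3): it IS a topology on X.


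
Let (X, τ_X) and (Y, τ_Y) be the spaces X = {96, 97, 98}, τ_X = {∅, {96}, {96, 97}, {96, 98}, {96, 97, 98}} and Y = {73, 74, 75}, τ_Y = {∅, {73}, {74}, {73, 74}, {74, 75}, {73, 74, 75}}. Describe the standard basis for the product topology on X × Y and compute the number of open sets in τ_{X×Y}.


Basis B = {∅ × ∅, {96} × {73}, {96} × {74}, {96} × {73, 74}, {96, 97} × {73}, {96, 98} × {73}, {96} × {74, 75}, {96, 97} × {74}, {96, 98} × {74}, {96} × {73, 74, 75}, {96, 97, 98} × {73}, {96, 97, 98} × {74}, {96, 97} × {73, 74}, {96, 98} × {73, 74}, {96, 97} × {74, 75}, {96, 98} × {74, 75}, {96, 97} × {73, 74, 75}, {96, 98} × {73, 74, 75}, {96, 97, 98} × {73, 74}, {96, 97, 98} × {74, 75}, {96, 97, 98} × {73, 74, 75}}; |τ_{X×Y}| = 70.

Enumerate products U × V with U ∈ τ_X, V ∈ τ_Y (deduplicated):
  ∅ × ∅ = {} (∅)
  {96} × {73} = {(96,73)}
  {96} × {74} = {(96,74)}
  {96} × {73, 74} = {(96,73), (96,74)}
  {96, 97} × {73} = {(96,73), (97,73)}
  {96, 98} × {73} = {(96,73), (98,73)}
  {96} × {74, 75} = {(96,74), (96,75)}
  {96, 97} × {74} = {(96,74), (97,74)}
  {96, 98} × {74} = {(96,74), (98,74)}
  {96} × {73, 74, 75} = {(96,73), (96,74), (96,75)}
  {96, 97, 98} × {73} = {(96,73), (97,73), (98,73)}
  {96, 97, 98} × {74} = {(96,74), (97,74), (98,74)}
  {96, 97} × {73, 74} = {(96,73), (96,74), (97,73), (97,74)}
  {96, 98} × {73, 74} = {(96,73), (96,74), (98,73), (98,74)}
  {96, 97} × {74, 75} = {(96,74), (96,75), (97,74), (97,75)}
  {96, 98} × {74, 75} = {(96,74), (96,75), (98,74), (98,75)}
  {96, 97} × {73, 74, 75} = {(96,73), (96,74), (96,75), (97,73), (97,74), (97,75)}
  {96, 98} × {73, 74, 75} = {(96,73), (96,74), (96,75), (98,73), (98,74), (98,75)}
  {96, 97, 98} × {73, 74} = {(96,73), (96,74), (97,73), (97,74), (98,73), (98,74)}
  {96, 97, 98} × {74, 75} = {(96,74), (96,75), (97,74), (97,75), (98,74), (98,75)}
  {96, 97, 98} × {73, 74, 75} = {(96,73), (96,74), (96,75), (97,73), (97,74), (97,75), (98,73), (98,74), (98,75)}
These 21 distinct sets form the basis B.
Close under arbitrary unions to get τ_{X×Y}; counting gives |τ_{X×Y}| = 70.


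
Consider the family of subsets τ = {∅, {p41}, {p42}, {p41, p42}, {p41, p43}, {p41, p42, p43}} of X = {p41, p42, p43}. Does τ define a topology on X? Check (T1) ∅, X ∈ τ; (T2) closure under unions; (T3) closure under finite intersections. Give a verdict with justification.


τ IS a topology on X.

Axiom (T1): ∅ ∈ τ? Yes; X ∈ τ? Yes.
Axiom (T2/T3): check pairwise unions and intersections of members of τ.
All pairwise intersections and unions checked — each lies in τ. Therefore τ satisfies (T1), (T2), (T3): it IS a topology on X.


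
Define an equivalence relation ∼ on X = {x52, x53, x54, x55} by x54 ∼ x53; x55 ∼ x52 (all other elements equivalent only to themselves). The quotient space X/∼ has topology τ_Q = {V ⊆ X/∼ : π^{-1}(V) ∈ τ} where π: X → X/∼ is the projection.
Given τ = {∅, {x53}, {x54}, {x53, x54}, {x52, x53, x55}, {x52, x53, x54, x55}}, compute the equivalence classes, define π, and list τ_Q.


X/∼ = {[x52=x55], [x53=x54]}; |τ_Q| = 3.

Equivalence classes: [x52=x55], [x53=x54].
Quotient map π: X → X/∼ sends x52 ↦ [x52=x55], x53 ↦ [x53=x54], x54 ↦ [x53=x54], x55 ↦ [x52=x55].
For each subset V ⊆ X/∼, compute π^{-1}(V) ⊆ X and check whether π^{-1}(V) ∈ τ. V is open in τ_Q iff π^{-1}(V) ∈ τ.
  V = {}: π^{-1}(V) = ∅ ∈ τ ✓.
  V = {[x52=x55]}: π^{-1}(V) = {x52, x55} ∉ τ ✗.
  V = {[x53=x54]}: π^{-1}(V) = {x53, x54} ∈ τ ✓.
  V = {[x52=x55], [x53=x54]}: π^{-1}(V) = {x52, x53, x54, x55} ∈ τ ✓.
Open sets in the quotient: τ_Q = {{}, {[x53=x54]}, {[x52=x55], [x53=x54]}} (3 elements).


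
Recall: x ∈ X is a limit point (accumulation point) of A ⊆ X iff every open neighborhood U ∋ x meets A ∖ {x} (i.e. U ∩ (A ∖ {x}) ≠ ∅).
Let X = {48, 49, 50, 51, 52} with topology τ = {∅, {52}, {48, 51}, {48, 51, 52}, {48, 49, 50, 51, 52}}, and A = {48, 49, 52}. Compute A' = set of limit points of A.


A' = {49, 50, 51}

For each x ∈ X, list the open sets U ∈ τ with x ∈ U, then check whether U ∩ (A ∖ {x}) ≠ ∅ for every such U.
  x = 48: open {48, 51} ∋ x has {48, 51} ∩ (A ∖ {48}) = ∅, so x is NOT a limit point.
  x = 49: opens ∋ x are {48, 49, 50, 51, 52}; each meets A ∖ {49}, so x IS a limit point.
  x = 50: opens ∋ x are {48, 49, 50, 51, 52}; each meets A ∖ {50}, so x IS a limit point.
  x = 51: opens ∋ x are {48, 51}, {48, 51, 52}, {48, 49, 50, 51, 52}; each meets A ∖ {51}, so x IS a limit point.
  x = 52: open {52} ∋ x has {52} ∩ (A ∖ {52}) = ∅, so x is NOT a limit point.
Collecting: A' = {49, 50, 51}.


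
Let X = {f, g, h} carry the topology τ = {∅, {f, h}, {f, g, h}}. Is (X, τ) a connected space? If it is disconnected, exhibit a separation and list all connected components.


(X, τ) is connected.

Find clopen sets (U ∈ τ with X ∖ U ∈ τ):
  U = ∅, X ∖ U = {f, g, h} — both open, so U is clopen.
  U = {f, g, h}, X ∖ U = ∅ — both open, so U is clopen.
Only trivial clopens (∅ and X) exist, so (X, τ) is connected.
Compute connected components by grouping points that agree on all clopens:
  component: {f, g, h}


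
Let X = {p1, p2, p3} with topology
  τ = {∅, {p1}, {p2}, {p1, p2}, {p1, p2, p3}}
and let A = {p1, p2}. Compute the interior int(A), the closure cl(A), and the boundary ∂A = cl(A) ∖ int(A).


int(A) = {p1, p2}, cl(A) = {p1, p2, p3}, ∂A = {p3}.

Closed sets in (X, τ) are complements of opens:
  closed(X, τ) = {∅, {p3}, {p1, p3}, {p2, p3}, {p1, p2, p3}}.
int(A) = ⋃ {U ∈ τ : U ⊆ A}. Opens contained in A: ∅, {p1}, {p2}, {p1, p2}.
Taking the union of these: int(A) = {p1, p2}.
cl(A) = ⋂ {C closed : A ⊆ C}. Closed sets containing A: {p1, p2, p3}.
Intersecting these: cl(A) = {p1, p2, p3}.
∂A = cl(A) ∖ int(A) = {p1, p2, p3} ∖ {p1, p2} = {p3}.


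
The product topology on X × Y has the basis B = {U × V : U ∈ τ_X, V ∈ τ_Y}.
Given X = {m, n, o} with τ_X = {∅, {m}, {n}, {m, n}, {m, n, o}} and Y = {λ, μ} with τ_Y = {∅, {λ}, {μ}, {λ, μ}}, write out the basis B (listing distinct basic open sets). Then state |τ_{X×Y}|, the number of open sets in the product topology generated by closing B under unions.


Basis B = {∅ × ∅, {m} × {λ}, {m} × {μ}, {n} × {λ}, {n} × {μ}, {m} × {λ, μ}, {m, n} × {λ}, {m, n} × {μ}, {n} × {λ, μ}, {m, n, o} × {λ}, {m, n, o} × {μ}, {m, n} × {λ, μ}, {m, n, o} × {λ, μ}}; |τ_{X×Y}| = 25.

Enumerate products U × V with U ∈ τ_X, V ∈ τ_Y (deduplicated):
  ∅ × ∅ = {} (∅)
  {m} × {λ} = {(m,λ)}
  {m} × {μ} = {(m,μ)}
  {n} × {λ} = {(n,λ)}
  {n} × {μ} = {(n,μ)}
  {m} × {λ, μ} = {(m,λ), (m,μ)}
  {m, n} × {λ} = {(m,λ), (n,λ)}
  {m, n} × {μ} = {(m,μ), (n,μ)}
  {n} × {λ, μ} = {(n,λ), (n,μ)}
  {m, n, o} × {λ} = {(m,λ), (n,λ), (o,λ)}
  {m, n, o} × {μ} = {(m,μ), (n,μ), (o,μ)}
  {m, n} × {λ, μ} = {(m,λ), (m,μ), (n,λ), (n,μ)}
  {m, n, o} × {λ, μ} = {(m,λ), (m,μ), (n,λ), (n,μ), (o,λ), (o,μ)}
These 13 distinct sets form the basis B.
Close under arbitrary unions to get τ_{X×Y}; counting gives |τ_{X×Y}| = 25.


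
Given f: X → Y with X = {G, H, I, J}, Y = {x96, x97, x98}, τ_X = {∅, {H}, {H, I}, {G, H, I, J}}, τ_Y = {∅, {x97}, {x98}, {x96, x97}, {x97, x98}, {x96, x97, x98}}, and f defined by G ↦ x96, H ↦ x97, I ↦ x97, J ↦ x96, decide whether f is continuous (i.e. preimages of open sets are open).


f IS continuous.

Compute f^{-1}(U) for each U ∈ τ_Y:
  U = ∅: f^{-1}(U) = ∅ ∈ τ_X ✓.
  U = {x97}: f^{-1}(U) = {H, I} ∈ τ_X ✓.
  U = {x98}: f^{-1}(U) = ∅ ∈ τ_X ✓.
  U = {x96, x97}: f^{-1}(U) = {G, H, I, J} ∈ τ_X ✓.
  U = {x97, x98}: f^{-1}(U) = {H, I} ∈ τ_X ✓.
  U = {x96, x97, x98}: f^{-1}(U) = {G, H, I, J} ∈ τ_X ✓.
Every preimage lies in τ_X, so f IS continuous.


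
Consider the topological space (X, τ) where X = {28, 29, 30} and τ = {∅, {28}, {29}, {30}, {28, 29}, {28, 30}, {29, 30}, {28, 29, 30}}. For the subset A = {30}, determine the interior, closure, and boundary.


int(A) = {30}, cl(A) = {30}, ∂A = ∅.

Closed sets in (X, τ) are complements of opens:
  closed(X, τ) = {∅, {28}, {29}, {30}, {28, 29}, {28, 30}, {29, 30}, {28, 29, 30}}.
int(A) = ⋃ {U ∈ τ : U ⊆ A}. Opens contained in A: ∅, {30}.
Taking the union of these: int(A) = {30}.
cl(A) = ⋂ {C closed : A ⊆ C}. Closed sets containing A: {30}, {28, 30}, {29, 30}, {28, 29, 30}.
Intersecting these: cl(A) = {30}.
∂A = cl(A) ∖ int(A) = {30} ∖ {30} = ∅.


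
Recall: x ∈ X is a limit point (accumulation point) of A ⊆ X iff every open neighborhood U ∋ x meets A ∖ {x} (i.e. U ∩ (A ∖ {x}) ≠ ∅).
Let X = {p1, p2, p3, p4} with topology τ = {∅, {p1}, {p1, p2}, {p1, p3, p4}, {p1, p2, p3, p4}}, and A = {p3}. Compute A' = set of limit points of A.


A' = {p4}

For each x ∈ X, list the open sets U ∈ τ with x ∈ U, then check whether U ∩ (A ∖ {x}) ≠ ∅ for every such U.
  x = p1: open {p1} ∋ x has {p1} ∩ (A ∖ {p1}) = ∅, so x is NOT a limit point.
  x = p2: open {p1, p2} ∋ x has {p1, p2} ∩ (A ∖ {p2}) = ∅, so x is NOT a limit point.
  x = p3: open {p1, p3, p4} ∋ x has {p1, p3, p4} ∩ (A ∖ {p3}) = ∅, so x is NOT a limit point.
  x = p4: opens ∋ x are {p1, p3, p4}, {p1, p2, p3, p4}; each meets A ∖ {p4}, so x IS a limit point.
Collecting: A' = {p4}.


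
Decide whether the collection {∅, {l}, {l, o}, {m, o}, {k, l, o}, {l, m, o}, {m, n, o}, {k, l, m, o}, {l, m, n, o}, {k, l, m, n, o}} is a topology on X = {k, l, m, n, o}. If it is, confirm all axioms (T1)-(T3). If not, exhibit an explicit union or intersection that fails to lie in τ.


τ is NOT a topology on X.

Axiom (T1): ∅ ∈ τ? Yes; X ∈ τ? Yes.
Axiom (T2/T3): check pairwise unions and intersections of members of τ.
Counterexample for (T3): {l, o} ∩ {m, o} = {o} ∉ τ. Therefore τ is NOT a topology.


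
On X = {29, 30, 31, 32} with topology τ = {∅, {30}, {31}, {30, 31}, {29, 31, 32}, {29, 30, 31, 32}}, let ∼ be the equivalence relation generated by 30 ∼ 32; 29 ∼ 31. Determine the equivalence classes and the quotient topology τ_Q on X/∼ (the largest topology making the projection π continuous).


X/∼ = {[29=31], [30=32]}; |τ_Q| = 2.

Equivalence classes: [29=31], [30=32].
Quotient map π: X → X/∼ sends 29 ↦ [29=31], 30 ↦ [30=32], 31 ↦ [29=31], 32 ↦ [30=32].
For each subset V ⊆ X/∼, compute π^{-1}(V) ⊆ X and check whether π^{-1}(V) ∈ τ. V is open in τ_Q iff π^{-1}(V) ∈ τ.
  V = {}: π^{-1}(V) = ∅ ∈ τ ✓.
  V = {[29=31]}: π^{-1}(V) = {29, 31} ∉ τ ✗.
  V = {[30=32]}: π^{-1}(V) = {30, 32} ∉ τ ✗.
  V = {[29=31], [30=32]}: π^{-1}(V) = {29, 30, 31, 32} ∈ τ ✓.
Open sets in the quotient: τ_Q = {{}, {[29=31], [30=32]}} (2 elements).
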